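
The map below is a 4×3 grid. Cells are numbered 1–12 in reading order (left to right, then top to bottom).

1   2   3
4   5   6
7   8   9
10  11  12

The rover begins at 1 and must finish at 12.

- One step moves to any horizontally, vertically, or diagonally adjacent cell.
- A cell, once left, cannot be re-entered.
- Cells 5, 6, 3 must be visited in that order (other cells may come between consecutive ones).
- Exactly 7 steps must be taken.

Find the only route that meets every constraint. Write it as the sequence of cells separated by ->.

The waypoints must appear in the order 5, 6, 3, with no cell reused.
Route from 1: down-right 1 to 5, right 1 to 6, up 1 to 3, left 1 to 2, down-left 1 to 4, down-right 2 to 12 — 7 moves in all.
Check: order respected (5 at step 1, 6 at step 2, 3 at step 3); 7 moves as required.

1 -> 5 -> 6 -> 3 -> 2 -> 4 -> 8 -> 12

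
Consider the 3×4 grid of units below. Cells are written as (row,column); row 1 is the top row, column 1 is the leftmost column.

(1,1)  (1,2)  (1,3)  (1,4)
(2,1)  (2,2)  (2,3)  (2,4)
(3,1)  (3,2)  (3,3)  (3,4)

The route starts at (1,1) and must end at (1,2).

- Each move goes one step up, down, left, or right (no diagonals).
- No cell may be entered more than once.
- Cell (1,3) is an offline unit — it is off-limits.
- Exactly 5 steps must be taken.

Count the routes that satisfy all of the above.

Need simple routes of exactly 5 moves from (1,1) to (1,2) (Manhattan distance 1, so 2 moves are spent on a detour and 2 undoing it).
Enumerating: (1,1) (2,1) (3,1) (3,2) (2,2) (1,2).
That gives 1 route.

1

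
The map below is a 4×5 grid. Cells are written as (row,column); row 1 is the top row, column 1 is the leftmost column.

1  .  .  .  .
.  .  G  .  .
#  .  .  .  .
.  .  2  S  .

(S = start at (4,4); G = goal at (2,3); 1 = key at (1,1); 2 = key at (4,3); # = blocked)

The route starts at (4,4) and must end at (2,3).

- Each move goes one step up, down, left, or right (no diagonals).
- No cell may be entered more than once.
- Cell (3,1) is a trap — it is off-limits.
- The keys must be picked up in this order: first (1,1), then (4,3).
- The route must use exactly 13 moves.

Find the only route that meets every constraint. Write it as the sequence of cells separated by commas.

(4,4), (3,4), (2,4), (1,4), (1,3), (1,2), (1,1), (2,1), (2,2), (3,2), (4,2), (4,3), (3,3), (2,3)

The waypoints must appear in the order (1,1), (4,3), with no cell reused.
Route from (4,4): up 3 to (1,4), left 3 to (1,1), down 1 to (2,1), right 1 to (2,2), down 2 to (4,2), right 1 to (4,3), up 2 to (2,3) — 13 moves in all.
Check: order respected (1 at step 6, 2 at step 11); 13 moves as required.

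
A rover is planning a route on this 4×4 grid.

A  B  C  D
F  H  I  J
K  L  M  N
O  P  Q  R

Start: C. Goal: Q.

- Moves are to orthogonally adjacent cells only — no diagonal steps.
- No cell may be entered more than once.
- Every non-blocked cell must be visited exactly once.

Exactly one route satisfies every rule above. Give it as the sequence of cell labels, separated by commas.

Need to visit all 16 open cells exactly once, starting at C and ending at Q.
Cell D has only two open neighbours (J and C), so the path must pass straight through it: one of those is the cell it's entered from and the other is where it exits.
Route from C: right to D, down to J, 2× left (reaching H), up to B, left to A, 3× down (reaching O), right to P, up to L, 2× right (reaching N), down to R, left to Q — 15 moves in all.
Check: all 16 open cells covered.

C, D, J, I, H, B, A, F, K, O, P, L, M, N, R, Q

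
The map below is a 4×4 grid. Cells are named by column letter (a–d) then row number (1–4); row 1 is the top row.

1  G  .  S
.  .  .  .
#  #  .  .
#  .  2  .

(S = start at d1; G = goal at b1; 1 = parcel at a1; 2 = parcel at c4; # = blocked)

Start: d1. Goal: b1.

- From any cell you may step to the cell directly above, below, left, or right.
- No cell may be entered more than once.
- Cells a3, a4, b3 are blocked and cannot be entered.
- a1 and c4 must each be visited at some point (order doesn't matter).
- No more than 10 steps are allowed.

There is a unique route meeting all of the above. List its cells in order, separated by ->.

d1 -> d2 -> d3 -> d4 -> c4 -> c3 -> c2 -> b2 -> a2 -> a1 -> b1

The budget equals the shortest possible length, so every move has to be on a shortest route through the required cells.
Route from d1: down 3 to d4, left 1 to c4, up 2 to c2, left 2 to a2, up 1 to a1, right 1 to b1 — 10 moves in all.
Check: all required cells visited; 10 ≤ 10 moves.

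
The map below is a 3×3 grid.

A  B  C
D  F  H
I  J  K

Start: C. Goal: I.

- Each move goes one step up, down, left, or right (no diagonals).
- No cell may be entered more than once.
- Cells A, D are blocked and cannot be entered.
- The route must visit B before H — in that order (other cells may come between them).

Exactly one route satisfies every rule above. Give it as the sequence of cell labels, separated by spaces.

The waypoints must appear in the order B, H, with no cell reused.
Route from C: left to B, down to F, right to H, down to K, 2× left (reaching I) — 6 moves in all.
Check: order respected (B at step 1, H at step 3).

C B F H K J I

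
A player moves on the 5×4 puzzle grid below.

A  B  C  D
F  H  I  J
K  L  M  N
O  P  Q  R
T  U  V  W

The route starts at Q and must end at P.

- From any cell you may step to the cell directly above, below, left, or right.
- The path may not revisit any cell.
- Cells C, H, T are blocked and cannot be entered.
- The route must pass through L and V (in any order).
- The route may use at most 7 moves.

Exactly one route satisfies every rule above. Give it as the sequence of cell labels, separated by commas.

The budget equals the shortest possible length, so every move has to be on a shortest route through the required cells.
Route from Q: down to V, right to W, 2× up (reaching N), 2× left (reaching L), down to P — 7 moves in all.
Check: all required cells visited; 7 ≤ 7 moves.

Q, V, W, R, N, M, L, P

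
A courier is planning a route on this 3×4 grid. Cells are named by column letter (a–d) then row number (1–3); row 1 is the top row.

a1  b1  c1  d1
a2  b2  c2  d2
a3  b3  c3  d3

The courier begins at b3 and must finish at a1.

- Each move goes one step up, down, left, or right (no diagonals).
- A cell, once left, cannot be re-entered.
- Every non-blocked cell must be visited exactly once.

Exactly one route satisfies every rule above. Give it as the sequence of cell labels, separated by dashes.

Need to visit all 12 open cells exactly once, starting at b3 and ending at a1.
Cell d3 has only two open neighbours (d2 and c3), so the path must pass straight through it: one of those is the cell it's entered from and the other is where it exits.
Route from b3: left 1 to a3, up 1 to a2, right 2 to c2, down 1 to c3, right 1 to d3, up 2 to d1, left 3 to a1 — 11 moves in all.
Check: all 12 open cells covered.

b3 - a3 - a2 - b2 - c2 - c3 - d3 - d2 - d1 - c1 - b1 - a1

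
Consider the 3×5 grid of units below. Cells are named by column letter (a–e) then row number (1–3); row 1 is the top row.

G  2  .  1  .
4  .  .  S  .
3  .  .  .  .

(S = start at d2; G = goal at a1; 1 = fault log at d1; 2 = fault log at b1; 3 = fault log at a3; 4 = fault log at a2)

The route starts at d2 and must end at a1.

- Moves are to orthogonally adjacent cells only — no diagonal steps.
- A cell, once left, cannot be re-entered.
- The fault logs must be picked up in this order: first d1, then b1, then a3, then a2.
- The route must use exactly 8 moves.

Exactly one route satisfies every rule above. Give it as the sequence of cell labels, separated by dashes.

The waypoints must appear in the order d1, b1, a3, a2, with no cell reused.
Route from d2: up to d1, 2× left (reaching b1), 2× down (reaching b3), left to a3, 2× up (reaching a1) — 8 moves in all.
Check: order respected (1 at step 1, 2 at step 3, 3 at step 6, 4 at step 7); 8 moves as required.

d2 - d1 - c1 - b1 - b2 - b3 - a3 - a2 - a1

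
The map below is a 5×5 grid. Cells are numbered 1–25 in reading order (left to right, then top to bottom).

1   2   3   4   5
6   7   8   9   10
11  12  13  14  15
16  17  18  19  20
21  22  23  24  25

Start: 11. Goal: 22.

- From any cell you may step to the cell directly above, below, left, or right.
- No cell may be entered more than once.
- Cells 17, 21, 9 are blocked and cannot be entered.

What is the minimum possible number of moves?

The Manhattan distance from 11 to 22 is |3−5| + |1−2| = 3, so at least 3 moves are needed.
That bound ignores the blocked cells. Measuring each leg by the fewest moves that actually steer around them (11→22: 5) raises the lower bound to 5.
A route of 5 moves exists: 11 → 12 → 13 → 18 → 23 → 22.
Since 5 matches that lower bound, it is optimal.

5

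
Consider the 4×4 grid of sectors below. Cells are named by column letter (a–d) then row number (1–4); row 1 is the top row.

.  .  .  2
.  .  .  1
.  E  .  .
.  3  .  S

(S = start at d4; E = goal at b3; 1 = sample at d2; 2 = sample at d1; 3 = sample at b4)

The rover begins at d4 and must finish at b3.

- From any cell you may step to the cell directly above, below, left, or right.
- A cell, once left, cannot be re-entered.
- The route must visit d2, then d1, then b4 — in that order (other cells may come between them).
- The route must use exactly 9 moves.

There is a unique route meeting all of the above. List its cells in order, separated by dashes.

The waypoints must appear in the order d2, d1, b4, with no cell reused.
Route from d4: 3× up (reaching d1), left to c1, 3× down (reaching c4), left to b4, up to b3 — 9 moves in all.
Check: order respected (1 at step 2, 2 at step 3, 3 at step 8); 9 moves as required.

d4 - d3 - d2 - d1 - c1 - c2 - c3 - c4 - b4 - b3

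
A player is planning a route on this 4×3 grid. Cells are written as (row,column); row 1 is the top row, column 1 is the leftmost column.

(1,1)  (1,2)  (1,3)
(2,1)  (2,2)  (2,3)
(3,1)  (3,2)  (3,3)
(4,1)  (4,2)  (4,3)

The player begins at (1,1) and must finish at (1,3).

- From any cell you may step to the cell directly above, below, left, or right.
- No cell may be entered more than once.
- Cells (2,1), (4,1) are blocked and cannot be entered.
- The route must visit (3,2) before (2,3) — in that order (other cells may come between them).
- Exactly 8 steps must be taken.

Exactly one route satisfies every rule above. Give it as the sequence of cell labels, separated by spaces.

(1,1) (1,2) (2,2) (3,2) (4,2) (4,3) (3,3) (2,3) (1,3)

The waypoints must appear in the order (3,2), (2,3), with no cell reused.
Route from (1,1): right 1 to (1,2), down 3 to (4,2), right 1 to (4,3), up 3 to (1,3) — 8 moves in all.
Check: order respected ((3,2) at step 3, (2,3) at step 7); 8 moves as required.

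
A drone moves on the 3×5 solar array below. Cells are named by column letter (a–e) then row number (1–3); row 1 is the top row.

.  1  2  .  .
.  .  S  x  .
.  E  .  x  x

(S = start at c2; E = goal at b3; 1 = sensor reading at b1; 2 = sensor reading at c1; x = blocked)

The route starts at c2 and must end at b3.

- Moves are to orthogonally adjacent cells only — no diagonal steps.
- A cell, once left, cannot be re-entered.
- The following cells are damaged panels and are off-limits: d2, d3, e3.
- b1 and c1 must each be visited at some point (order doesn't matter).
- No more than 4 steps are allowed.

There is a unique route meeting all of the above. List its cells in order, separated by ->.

c2 -> c1 -> b1 -> b2 -> b3

The 4-move cap with required stops at b1, c1 leaves no slack for detours.
Route from c2: up 1 to c1, left 1 to b1, down 2 to b3 — 4 moves in all.
Check: all required cells visited; 4 ≤ 4 moves.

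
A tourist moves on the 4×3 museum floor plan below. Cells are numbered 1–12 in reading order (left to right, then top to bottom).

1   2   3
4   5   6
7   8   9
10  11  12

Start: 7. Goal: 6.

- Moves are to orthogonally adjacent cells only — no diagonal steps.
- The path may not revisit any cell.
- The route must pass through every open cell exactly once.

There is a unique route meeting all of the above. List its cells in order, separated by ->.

7 -> 10 -> 11 -> 12 -> 9 -> 8 -> 5 -> 4 -> 1 -> 2 -> 3 -> 6

Need to visit all 12 open cells exactly once, starting at 7 and ending at 6.
Cell 1 has only two open neighbours (4 and 2), so the path must pass straight through it: one of those is the cell it's entered from and the other is where it exits.
Route from 7: down to 10, 2× right (reaching 12), up to 9, left to 8, up to 5, left to 4, up to 1, 2× right (reaching 3), down to 6 — 11 moves in all.
Check: all 12 open cells covered.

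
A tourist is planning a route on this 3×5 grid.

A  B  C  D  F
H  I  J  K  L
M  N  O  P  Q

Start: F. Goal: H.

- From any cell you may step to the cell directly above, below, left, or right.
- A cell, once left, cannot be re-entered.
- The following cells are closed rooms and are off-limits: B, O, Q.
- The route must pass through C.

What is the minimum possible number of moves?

5

Any route passes through C somewhere between F and H. Summing Manhattan distances along the two legs (F → C → H) gives a lower bound of 2 + 3 = 5 moves.
A route of 5 moves achieves this: F → D → C → J → I → H.
Since 5 matches the lower bound, it is optimal.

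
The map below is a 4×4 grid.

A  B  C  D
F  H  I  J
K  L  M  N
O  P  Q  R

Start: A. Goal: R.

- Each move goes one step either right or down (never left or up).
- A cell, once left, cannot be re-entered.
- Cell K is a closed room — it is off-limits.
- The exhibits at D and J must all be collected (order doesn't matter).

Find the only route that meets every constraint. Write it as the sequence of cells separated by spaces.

A B C D J N R

Moves only go right or down, so the column and row indices never decrease.
Route from A: 3× right (reaching D), 3× down (reaching R) — 6 moves in all.
Check: all required cells visited.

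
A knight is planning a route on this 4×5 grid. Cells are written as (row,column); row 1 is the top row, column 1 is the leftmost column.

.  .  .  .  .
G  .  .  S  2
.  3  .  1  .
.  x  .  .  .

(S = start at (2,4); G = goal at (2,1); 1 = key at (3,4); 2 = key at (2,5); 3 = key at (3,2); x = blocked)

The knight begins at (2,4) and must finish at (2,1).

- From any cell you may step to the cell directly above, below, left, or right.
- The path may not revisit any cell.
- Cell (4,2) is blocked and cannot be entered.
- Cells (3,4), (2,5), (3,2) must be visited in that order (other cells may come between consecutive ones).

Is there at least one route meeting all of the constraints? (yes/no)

yes

One route that works: (2,4) → (3,4) → (3,5) → (2,5) → (1,5) → (1,4) → (1,3) → (2,3) → (3,3) → (3,2) → (2,2) → (2,1).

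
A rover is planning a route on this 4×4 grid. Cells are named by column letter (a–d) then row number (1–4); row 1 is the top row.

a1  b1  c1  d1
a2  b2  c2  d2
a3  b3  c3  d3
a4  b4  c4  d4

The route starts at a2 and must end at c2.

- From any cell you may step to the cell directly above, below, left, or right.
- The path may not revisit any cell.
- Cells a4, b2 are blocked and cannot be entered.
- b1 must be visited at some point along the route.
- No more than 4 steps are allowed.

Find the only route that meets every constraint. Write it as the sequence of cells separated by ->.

The budget equals the shortest possible length, so every move has to be on a shortest route through the required cells.
Route from a2: up to a1, 2× right (reaching c1), down to c2 — 4 moves in all.
Check: all required cells visited; 4 ≤ 4 moves.

a2 -> a1 -> b1 -> c1 -> c2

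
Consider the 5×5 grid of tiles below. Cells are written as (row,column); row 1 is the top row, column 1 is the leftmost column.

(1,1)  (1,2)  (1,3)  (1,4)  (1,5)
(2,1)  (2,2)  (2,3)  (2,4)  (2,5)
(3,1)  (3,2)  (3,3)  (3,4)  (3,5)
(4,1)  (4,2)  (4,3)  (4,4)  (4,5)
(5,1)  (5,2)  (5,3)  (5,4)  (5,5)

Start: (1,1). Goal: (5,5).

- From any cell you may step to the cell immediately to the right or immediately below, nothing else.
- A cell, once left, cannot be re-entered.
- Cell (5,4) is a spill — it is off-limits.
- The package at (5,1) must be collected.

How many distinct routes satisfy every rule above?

0

A right/down-only route from (1,1) to (5,5) makes exactly 4 down-moves and 4 right-moves in some order.
With no other constraints that would be C(8,4) = 70 routes.
Split at (5,1) and multiply the segment counts (each segment already excludes blocked cells): (1,1)→(5,1): 1; (5,1)→(5,5): 0; product = 0.
No route satisfies every constraint, so the count is 0.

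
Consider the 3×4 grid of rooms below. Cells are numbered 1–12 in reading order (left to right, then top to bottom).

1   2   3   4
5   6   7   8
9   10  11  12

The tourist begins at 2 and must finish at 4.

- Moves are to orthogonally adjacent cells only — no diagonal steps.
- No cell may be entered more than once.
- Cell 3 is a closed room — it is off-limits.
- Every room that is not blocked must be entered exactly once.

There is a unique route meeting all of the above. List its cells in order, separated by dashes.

2 - 1 - 5 - 9 - 10 - 6 - 7 - 11 - 12 - 8 - 4

Need to visit all 11 open cells exactly once, starting at 2 and ending at 4.
Cell 12 has only two open neighbours (8 and 11), so the path must pass straight through it: one of those is the cell it's entered from and the other is where it exits.
Route from 2: left 1 to 1, down 2 to 9, right 1 to 10, up 1 to 6, right 1 to 7, down 1 to 11, right 1 to 12, up 2 to 4 — 10 moves in all.
Check: all 11 open cells covered.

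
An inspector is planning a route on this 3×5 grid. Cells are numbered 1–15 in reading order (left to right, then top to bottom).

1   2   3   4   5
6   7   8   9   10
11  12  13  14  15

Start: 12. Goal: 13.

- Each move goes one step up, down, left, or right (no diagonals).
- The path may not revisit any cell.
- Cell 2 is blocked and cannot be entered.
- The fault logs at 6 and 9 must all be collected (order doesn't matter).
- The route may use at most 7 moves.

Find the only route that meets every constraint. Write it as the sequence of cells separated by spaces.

12 11 6 7 8 9 14 13

Any route must reach 6 and 9 and still end at 13 within 7 moves, so the order of the required stops is forced.
Route from 12: left to 11, up to 6, 3× right (reaching 9), down to 14, left to 13 — 7 moves in all.
Check: all required cells visited; 7 ≤ 7 moves.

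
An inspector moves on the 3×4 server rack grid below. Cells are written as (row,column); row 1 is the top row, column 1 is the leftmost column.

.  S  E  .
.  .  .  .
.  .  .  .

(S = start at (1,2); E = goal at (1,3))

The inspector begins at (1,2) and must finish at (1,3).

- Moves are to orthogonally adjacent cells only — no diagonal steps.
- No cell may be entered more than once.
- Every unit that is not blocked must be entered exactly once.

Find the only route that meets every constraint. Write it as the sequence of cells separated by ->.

Need to visit all 12 open cells exactly once, starting at (1,2) and ending at (1,3).
Cell (1,4) has only two open neighbours ((2,4) and (1,3)), so the path must pass straight through it: one of those is the cell it's entered from and the other is where it exits.
Route from (1,2): left to (1,1), 2× down (reaching (3,1)), right to (3,2), up to (2,2), right to (2,3), down to (3,3), right to (3,4), 2× up (reaching (1,4)), left to (1,3) — 11 moves in all.
Check: all 12 open cells covered.

(1,2) -> (1,1) -> (2,1) -> (3,1) -> (3,2) -> (2,2) -> (2,3) -> (3,3) -> (3,4) -> (2,4) -> (1,4) -> (1,3)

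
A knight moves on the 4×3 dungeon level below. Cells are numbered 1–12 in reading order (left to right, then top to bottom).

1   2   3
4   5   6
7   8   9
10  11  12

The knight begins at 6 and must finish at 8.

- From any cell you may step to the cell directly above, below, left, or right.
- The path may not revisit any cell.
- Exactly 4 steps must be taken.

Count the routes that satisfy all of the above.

3

Need simple routes of exactly 4 moves from 6 to 8 (Manhattan distance 2, so 1 moves are spent on a detour and 1 undoing it).
Enumerating: 6 3 2 5 8 | 6 9 12 11 8 | 6 5 4 7 8.
That gives 3 routes.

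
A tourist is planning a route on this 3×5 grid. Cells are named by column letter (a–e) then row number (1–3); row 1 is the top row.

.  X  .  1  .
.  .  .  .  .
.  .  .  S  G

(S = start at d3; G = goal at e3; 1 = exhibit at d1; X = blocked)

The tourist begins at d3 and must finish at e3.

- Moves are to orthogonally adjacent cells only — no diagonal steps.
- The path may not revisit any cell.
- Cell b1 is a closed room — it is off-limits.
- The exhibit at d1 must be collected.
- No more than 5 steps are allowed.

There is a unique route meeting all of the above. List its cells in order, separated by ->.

d3 -> d2 -> d1 -> e1 -> e2 -> e3

The 5-move cap with required stops at d1 leaves no slack for detours.
Route from d3: 2× up (reaching d1), right to e1, 2× down (reaching e3) — 5 moves in all.
Check: all required cells visited; 5 ≤ 5 moves.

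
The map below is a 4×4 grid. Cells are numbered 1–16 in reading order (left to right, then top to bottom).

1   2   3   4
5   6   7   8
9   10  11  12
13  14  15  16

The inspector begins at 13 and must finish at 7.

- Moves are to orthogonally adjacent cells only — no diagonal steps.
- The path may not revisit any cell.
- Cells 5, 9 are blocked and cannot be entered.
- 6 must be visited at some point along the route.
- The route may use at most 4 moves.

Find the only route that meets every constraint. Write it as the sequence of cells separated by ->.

13 -> 14 -> 10 -> 6 -> 7

The budget equals the shortest possible length, so every move has to be on a shortest route through the required cells.
Route from 13: right 1 to 14, up 2 to 6, right 1 to 7 — 4 moves in all.
Check: all required cells visited; 4 ≤ 4 moves.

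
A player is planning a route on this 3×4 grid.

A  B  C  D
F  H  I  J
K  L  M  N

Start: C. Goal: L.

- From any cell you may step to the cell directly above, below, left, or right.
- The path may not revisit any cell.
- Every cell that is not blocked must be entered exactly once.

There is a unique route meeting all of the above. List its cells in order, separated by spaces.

Need to visit all 12 open cells exactly once, starting at C and ending at L.
Route from C: right 1 to D, down 2 to N, left 1 to M, up 1 to I, left 1 to H, up 1 to B, left 1 to A, down 2 to K, right 1 to L — 11 moves in all.
Check: all 12 open cells covered.

C D J N M I H B A F K L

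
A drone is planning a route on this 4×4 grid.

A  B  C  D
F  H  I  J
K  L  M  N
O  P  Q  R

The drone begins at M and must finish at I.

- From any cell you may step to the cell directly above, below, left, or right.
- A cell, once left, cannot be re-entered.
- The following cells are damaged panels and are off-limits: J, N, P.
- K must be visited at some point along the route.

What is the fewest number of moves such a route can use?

5

Any route passes through K somewhere between M and I. Summing Manhattan distances along the two legs (M → K → I) gives a lower bound of 2 + 3 = 5 moves.
A route of 5 moves achieves this: M → L → K → F → H → I.
Since 5 matches the lower bound, it is optimal.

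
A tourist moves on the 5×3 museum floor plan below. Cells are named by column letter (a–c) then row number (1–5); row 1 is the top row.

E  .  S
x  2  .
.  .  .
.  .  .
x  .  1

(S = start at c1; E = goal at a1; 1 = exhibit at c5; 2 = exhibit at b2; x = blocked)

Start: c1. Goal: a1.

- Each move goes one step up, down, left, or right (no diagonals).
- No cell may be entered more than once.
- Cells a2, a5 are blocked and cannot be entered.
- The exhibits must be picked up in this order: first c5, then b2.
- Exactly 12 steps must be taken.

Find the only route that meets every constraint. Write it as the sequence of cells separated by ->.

c1 -> c2 -> c3 -> c4 -> c5 -> b5 -> b4 -> a4 -> a3 -> b3 -> b2 -> b1 -> a1

The waypoints must appear in the order c5, b2, with no cell reused.
Route from c1: 4× down (reaching c5), left to b5, up to b4, left to a4, up to a3, right to b3, 2× up (reaching b1), left to a1 — 12 moves in all.
Check: order respected (1 at step 4, 2 at step 10); 12 moves as required.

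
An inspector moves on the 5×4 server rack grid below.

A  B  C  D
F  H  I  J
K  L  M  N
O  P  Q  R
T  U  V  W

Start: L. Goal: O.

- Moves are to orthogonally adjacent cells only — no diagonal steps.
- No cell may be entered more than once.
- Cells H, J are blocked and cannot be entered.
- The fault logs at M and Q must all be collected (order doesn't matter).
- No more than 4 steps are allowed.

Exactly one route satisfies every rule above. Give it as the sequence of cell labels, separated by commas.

Any route must reach M and Q and still end at O within 4 moves, so the order of the required stops is forced.
Route from L: right 1 to M, down 1 to Q, left 2 to O — 4 moves in all.
Check: all required cells visited; 4 ≤ 4 moves.

L, M, Q, P, O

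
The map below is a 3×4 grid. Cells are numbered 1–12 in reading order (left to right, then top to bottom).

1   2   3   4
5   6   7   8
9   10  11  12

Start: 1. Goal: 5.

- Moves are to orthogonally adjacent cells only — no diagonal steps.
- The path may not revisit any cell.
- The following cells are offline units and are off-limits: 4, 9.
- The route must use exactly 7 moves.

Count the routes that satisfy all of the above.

1

Need simple routes of exactly 7 moves from 1 to 5 (Manhattan distance 1, so 3 moves are spent on a detour and 3 undoing it).
Enumerating: 1 2 3 7 11 10 6 5.
That gives 1 route.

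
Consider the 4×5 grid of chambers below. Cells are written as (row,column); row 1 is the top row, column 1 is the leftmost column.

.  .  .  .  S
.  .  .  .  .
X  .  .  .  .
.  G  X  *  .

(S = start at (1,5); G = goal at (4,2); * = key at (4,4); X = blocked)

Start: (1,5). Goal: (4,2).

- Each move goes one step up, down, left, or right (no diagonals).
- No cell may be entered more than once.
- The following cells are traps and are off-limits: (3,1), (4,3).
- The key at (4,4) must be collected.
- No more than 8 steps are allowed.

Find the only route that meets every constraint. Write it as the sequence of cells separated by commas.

(1,5), (2,5), (3,5), (4,5), (4,4), (3,4), (3,3), (3,2), (4,2)

The budget equals the shortest possible length, so every move has to be on a shortest route through the required cells.
Route from (1,5): down 3 to (4,5), left 1 to (4,4), up 1 to (3,4), left 2 to (3,2), down 1 to (4,2) — 8 moves in all.
Check: all required cells visited; 8 ≤ 8 moves.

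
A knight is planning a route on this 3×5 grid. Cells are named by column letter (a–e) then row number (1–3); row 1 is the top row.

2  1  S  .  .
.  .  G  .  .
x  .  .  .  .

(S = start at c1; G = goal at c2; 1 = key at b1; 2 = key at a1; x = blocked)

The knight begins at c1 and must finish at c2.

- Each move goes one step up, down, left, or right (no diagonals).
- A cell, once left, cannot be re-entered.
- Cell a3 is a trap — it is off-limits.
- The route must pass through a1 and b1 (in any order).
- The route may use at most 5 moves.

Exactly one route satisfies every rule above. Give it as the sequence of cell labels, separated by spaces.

c1 b1 a1 a2 b2 c2

The budget equals the shortest possible length, so every move has to be on a shortest route through the required cells.
Route from c1: 2× left (reaching a1), down to a2, 2× right (reaching c2) — 5 moves in all.
Check: all required cells visited; 5 ≤ 5 moves.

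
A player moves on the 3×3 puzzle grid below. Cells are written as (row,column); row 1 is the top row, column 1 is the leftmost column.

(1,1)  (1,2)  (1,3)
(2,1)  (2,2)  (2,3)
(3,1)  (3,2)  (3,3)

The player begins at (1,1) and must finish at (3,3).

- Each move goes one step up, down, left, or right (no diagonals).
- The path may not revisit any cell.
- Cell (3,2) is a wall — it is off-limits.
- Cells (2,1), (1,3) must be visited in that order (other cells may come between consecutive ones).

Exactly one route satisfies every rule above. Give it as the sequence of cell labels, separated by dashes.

The waypoints must appear in the order (2,1), (1,3), with no cell reused.
Route from (1,1): down 1 to (2,1), right 1 to (2,2), up 1 to (1,2), right 1 to (1,3), down 2 to (3,3) — 6 moves in all.
Check: order respected ((2,1) at step 1, (1,3) at step 4).

(1,1) - (2,1) - (2,2) - (1,2) - (1,3) - (2,3) - (3,3)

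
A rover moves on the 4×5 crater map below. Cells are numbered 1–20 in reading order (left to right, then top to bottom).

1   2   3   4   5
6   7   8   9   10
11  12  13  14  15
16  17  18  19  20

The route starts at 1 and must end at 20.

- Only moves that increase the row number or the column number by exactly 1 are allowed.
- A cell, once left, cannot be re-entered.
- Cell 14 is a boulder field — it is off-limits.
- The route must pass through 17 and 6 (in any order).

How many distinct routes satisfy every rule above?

3

A right/down-only route from 1 to 20 makes exactly 3 down-moves and 4 right-moves in some order.
With no other constraints that would be C(7,3) = 35 routes.
A monotone route can only reach the required cells in the order 6, 17, so split there and multiply the segment counts (each segment already excludes blocked cells): 1→6: 1; 6→17: 3; 17→20: 1; product = 3.
That gives 3 routes.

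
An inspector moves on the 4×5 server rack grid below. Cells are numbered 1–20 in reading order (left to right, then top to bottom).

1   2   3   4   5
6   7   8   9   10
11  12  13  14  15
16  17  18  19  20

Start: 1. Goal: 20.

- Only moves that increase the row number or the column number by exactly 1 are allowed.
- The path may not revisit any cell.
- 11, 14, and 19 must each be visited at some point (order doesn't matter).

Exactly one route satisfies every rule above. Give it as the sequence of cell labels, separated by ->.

1 -> 6 -> 11 -> 12 -> 13 -> 14 -> 19 -> 20

Moves only go right or down, so the column and row indices never decrease.
Route from 1: 2× down (reaching 11), 3× right (reaching 14), down to 19, right to 20 — 7 moves in all.
Check: all required cells visited.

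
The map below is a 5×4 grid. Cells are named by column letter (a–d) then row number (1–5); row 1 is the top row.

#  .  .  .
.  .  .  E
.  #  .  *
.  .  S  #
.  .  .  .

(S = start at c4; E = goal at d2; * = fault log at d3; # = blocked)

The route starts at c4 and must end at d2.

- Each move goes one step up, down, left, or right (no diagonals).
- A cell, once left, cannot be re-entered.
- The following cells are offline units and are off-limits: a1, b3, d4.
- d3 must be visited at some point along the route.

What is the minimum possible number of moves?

Any route passes through d3 somewhere between c4 and d2. Summing Manhattan distances along the two legs (c4 → d3 → d2) gives a lower bound of 2 + 1 = 3 moves.
A route of 3 moves achieves this: c4 → c3 → d3 → d2.
Since 3 matches the lower bound, it is optimal.

3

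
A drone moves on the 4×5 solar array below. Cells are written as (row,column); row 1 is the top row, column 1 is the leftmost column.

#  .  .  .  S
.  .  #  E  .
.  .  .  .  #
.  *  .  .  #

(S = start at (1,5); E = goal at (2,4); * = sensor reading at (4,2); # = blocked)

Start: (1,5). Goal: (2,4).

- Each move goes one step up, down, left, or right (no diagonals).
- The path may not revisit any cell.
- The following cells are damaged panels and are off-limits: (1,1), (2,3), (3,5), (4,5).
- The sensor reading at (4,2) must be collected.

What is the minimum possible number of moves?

10

Any route passes through (4,2) somewhere between (1,5) and (2,4). Summing Manhattan distances along the two legs ((1,5) → (4,2) → (2,4)) gives a lower bound of 6 + 4 = 10 moves.
A route of 10 moves achieves this: (1,5) → (1,4) → (1,3) → (1,2) → (2,2) → (3,2) → (4,2) → (4,3) → (3,3) → (3,4) → (2,4).
Since 10 matches the lower bound, it is optimal.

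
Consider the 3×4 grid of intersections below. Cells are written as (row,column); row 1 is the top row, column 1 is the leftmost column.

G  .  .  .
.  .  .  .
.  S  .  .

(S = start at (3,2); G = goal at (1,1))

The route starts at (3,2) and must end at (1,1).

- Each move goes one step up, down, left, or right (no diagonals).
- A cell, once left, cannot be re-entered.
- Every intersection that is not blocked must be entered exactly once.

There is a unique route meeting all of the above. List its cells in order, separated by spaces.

(3,2) (3,1) (2,1) (2,2) (2,3) (3,3) (3,4) (2,4) (1,4) (1,3) (1,2) (1,1)

Need to visit all 12 open cells exactly once, starting at (3,2) and ending at (1,1).
Cell (3,4) has only two open neighbours ((2,4) and (3,3)), so the path must pass straight through it: one of those is the cell it's entered from and the other is where it exits.
Route from (3,2): left to (3,1), up to (2,1), 2× right (reaching (2,3)), down to (3,3), right to (3,4), 2× up (reaching (1,4)), 3× left (reaching (1,1)) — 11 moves in all.
Check: all 12 open cells covered.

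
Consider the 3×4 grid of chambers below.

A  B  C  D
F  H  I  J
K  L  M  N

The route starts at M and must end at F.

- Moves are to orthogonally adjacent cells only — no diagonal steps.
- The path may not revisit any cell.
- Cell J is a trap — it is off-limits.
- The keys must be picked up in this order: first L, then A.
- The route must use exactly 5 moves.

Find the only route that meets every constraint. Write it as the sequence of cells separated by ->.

M -> L -> H -> B -> A -> F

The waypoints must appear in the order L, A, with no cell reused.
Route from M: left 1 to L, up 2 to B, left 1 to A, down 1 to F — 5 moves in all.
Check: order respected (L at step 1, A at step 4); 5 moves as required.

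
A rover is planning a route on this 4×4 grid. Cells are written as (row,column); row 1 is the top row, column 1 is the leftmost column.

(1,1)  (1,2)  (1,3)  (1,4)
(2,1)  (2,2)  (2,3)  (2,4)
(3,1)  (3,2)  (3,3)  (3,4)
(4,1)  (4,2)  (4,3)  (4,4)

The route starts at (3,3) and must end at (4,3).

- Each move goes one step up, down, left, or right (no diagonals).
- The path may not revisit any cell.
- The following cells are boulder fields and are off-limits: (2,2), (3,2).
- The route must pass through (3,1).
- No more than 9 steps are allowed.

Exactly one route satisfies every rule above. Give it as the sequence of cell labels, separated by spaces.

(3,3) (2,3) (1,3) (1,2) (1,1) (2,1) (3,1) (4,1) (4,2) (4,3)

The 9-move cap with required stops at (3,1) leaves no slack for detours.
Route from (3,3): 2× up (reaching (1,3)), 2× left (reaching (1,1)), 3× down (reaching (4,1)), 2× right (reaching (4,3)) — 9 moves in all.
Check: all required cells visited; 9 ≤ 9 moves.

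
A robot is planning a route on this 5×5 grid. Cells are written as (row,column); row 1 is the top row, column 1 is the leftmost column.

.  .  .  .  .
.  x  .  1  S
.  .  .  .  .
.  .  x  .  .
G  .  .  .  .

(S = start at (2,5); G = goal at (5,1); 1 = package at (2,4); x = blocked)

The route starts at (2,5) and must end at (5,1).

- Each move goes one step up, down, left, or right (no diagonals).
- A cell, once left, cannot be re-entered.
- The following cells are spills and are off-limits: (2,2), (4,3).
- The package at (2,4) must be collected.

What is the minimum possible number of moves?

Any route passes through (2,4) somewhere between (2,5) and (5,1). Summing Manhattan distances along the two legs ((2,5) → (2,4) → (5,1)) gives a lower bound of 1 + 6 = 7 moves.
A route of 7 moves achieves this: (2,5) → (2,4) → (3,4) → (4,4) → (5,4) → (5,3) → (5,2) → (5,1).
Since 7 matches the lower bound, it is optimal.

7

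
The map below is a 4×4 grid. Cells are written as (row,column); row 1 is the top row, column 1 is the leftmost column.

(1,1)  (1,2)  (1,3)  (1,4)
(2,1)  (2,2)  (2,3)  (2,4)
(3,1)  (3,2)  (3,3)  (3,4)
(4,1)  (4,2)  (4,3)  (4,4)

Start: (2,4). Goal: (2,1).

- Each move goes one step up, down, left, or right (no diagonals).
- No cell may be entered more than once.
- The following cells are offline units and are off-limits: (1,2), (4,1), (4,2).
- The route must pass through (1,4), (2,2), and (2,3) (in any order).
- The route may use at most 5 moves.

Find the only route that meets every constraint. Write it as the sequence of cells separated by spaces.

Any route must reach (1,4), (2,2), and (2,3) and still end at (2,1) within 5 moves, so the order of the required stops is forced.
Route from (2,4): up to (1,4), left to (1,3), down to (2,3), 2× left (reaching (2,1)) — 5 moves in all.
Check: all required cells visited; 5 ≤ 5 moves.

(2,4) (1,4) (1,3) (2,3) (2,2) (2,1)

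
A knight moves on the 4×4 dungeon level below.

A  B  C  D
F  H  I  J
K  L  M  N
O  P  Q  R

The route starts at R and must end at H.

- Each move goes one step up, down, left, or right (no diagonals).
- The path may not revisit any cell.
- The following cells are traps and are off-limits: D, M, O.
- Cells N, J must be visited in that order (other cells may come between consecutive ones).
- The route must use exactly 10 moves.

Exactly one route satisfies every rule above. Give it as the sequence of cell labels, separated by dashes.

R - N - J - I - C - B - A - F - K - L - H

The waypoints must appear in the order N, J, with no cell reused.
Route from R: 2× up (reaching J), left to I, up to C, 2× left (reaching A), 2× down (reaching K), right to L, up to H — 10 moves in all.
Check: order respected (N at step 1, J at step 2); 10 moves as required.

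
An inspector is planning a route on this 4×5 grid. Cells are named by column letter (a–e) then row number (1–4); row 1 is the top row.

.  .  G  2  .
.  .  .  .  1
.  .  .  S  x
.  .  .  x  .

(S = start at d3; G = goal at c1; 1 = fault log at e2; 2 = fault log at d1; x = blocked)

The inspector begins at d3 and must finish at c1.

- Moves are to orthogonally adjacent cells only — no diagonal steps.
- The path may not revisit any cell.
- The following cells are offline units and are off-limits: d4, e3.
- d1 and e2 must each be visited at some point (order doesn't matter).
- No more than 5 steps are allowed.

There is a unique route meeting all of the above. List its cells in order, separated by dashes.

Any route must reach d1 and e2 and still end at c1 within 5 moves, so the order of the required stops is forced.
Route from d3: up to d2, right to e2, up to e1, 2× left (reaching c1) — 5 moves in all.
Check: all required cells visited; 5 ≤ 5 moves.

d3 - d2 - e2 - e1 - d1 - c1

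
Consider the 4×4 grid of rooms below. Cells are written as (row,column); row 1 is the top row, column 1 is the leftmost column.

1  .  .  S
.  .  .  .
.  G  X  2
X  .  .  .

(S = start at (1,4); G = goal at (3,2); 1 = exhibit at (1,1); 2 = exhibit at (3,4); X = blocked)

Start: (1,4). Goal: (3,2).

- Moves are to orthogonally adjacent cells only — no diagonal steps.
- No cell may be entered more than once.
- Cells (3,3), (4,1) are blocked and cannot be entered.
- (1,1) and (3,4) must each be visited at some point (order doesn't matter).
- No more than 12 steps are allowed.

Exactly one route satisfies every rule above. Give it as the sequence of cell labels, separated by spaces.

(1,4) (1,3) (1,2) (1,1) (2,1) (2,2) (2,3) (2,4) (3,4) (4,4) (4,3) (4,2) (3,2)

Any route must reach (1,1) and (3,4) and still end at (3,2) within 12 moves, so the order of the required stops is forced.
Route from (1,4): 3× left (reaching (1,1)), down to (2,1), 3× right (reaching (2,4)), 2× down (reaching (4,4)), 2× left (reaching (4,2)), up to (3,2) — 12 moves in all.
Check: all required cells visited; 12 ≤ 12 moves.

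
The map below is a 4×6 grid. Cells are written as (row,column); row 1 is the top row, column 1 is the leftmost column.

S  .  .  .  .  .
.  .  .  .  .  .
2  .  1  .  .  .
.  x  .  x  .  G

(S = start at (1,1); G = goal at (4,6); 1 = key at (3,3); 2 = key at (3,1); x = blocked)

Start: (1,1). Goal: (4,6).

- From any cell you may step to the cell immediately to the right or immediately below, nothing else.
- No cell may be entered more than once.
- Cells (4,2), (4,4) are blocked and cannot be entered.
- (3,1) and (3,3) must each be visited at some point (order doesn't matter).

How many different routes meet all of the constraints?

A right/down-only route from (1,1) to (4,6) makes exactly 3 down-moves and 5 right-moves in some order.
With no other constraints that would be C(8,3) = 56 routes.
A monotone route can only reach the required cells in the order (3,1), (3,3), so split there and multiply the segment counts (each segment already excludes blocked cells): (1,1)→(3,1): 1; (3,1)→(3,3): 1; (3,3)→(4,6): 2; product = 2.
That gives 2 routes.

2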